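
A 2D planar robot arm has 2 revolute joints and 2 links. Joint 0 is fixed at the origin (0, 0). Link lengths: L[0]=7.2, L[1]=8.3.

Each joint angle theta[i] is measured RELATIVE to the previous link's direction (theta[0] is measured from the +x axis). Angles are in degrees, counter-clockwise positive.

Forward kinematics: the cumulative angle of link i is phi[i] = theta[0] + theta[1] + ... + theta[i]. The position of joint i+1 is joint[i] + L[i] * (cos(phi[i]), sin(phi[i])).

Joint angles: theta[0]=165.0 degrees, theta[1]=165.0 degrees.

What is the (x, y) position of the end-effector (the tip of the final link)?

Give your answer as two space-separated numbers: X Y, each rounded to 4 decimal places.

joint[0] = (0.0000, 0.0000)  (base)
link 0: phi[0] = 165 = 165 deg
  cos(165 deg) = -0.9659, sin(165 deg) = 0.2588
  joint[1] = (0.0000, 0.0000) + 7.2 * (-0.9659, 0.2588) = (0.0000 + -6.9547, 0.0000 + 1.8635) = (-6.9547, 1.8635)
link 1: phi[1] = 165 + 165 = 330 deg
  cos(330 deg) = 0.8660, sin(330 deg) = -0.5000
  joint[2] = (-6.9547, 1.8635) + 8.3 * (0.8660, -0.5000) = (-6.9547 + 7.1880, 1.8635 + -4.1500) = (0.2333, -2.2865)
End effector: (0.2333, -2.2865)

Answer: 0.2333 -2.2865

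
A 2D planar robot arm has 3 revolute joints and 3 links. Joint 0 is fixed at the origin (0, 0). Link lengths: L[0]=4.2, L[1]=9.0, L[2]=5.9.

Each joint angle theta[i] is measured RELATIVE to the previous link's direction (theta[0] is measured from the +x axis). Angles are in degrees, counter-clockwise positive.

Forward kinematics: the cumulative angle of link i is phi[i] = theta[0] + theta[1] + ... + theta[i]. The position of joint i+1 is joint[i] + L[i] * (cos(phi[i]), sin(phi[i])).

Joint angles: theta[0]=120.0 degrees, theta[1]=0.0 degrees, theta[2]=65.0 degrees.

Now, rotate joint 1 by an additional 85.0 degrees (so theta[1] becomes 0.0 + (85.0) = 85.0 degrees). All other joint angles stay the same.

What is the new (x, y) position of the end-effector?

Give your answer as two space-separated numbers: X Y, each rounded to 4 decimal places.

Answer: -10.2568 -6.0663

Derivation:
joint[0] = (0.0000, 0.0000)  (base)
link 0: phi[0] = 120 = 120 deg
  cos(120 deg) = -0.5000, sin(120 deg) = 0.8660
  joint[1] = (0.0000, 0.0000) + 4.2 * (-0.5000, 0.8660) = (0.0000 + -2.1000, 0.0000 + 3.6373) = (-2.1000, 3.6373)
link 1: phi[1] = 120 + 85 = 205 deg
  cos(205 deg) = -0.9063, sin(205 deg) = -0.4226
  joint[2] = (-2.1000, 3.6373) + 9 * (-0.9063, -0.4226) = (-2.1000 + -8.1568, 3.6373 + -3.8036) = (-10.2568, -0.1663)
link 2: phi[2] = 120 + 85 + 65 = 270 deg
  cos(270 deg) = -0.0000, sin(270 deg) = -1.0000
  joint[3] = (-10.2568, -0.1663) + 5.9 * (-0.0000, -1.0000) = (-10.2568 + -0.0000, -0.1663 + -5.9000) = (-10.2568, -6.0663)
End effector: (-10.2568, -6.0663)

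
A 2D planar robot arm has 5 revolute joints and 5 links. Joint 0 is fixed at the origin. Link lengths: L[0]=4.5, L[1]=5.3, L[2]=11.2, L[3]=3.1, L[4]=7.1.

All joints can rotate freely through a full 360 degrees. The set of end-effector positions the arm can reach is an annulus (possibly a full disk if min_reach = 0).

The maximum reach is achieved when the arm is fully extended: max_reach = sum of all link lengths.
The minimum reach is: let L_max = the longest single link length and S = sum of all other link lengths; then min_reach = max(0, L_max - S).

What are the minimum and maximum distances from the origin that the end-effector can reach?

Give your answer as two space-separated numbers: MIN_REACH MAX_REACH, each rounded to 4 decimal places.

Answer: 0.0000 31.2000

Derivation:
Link lengths: [4.5, 5.3, 11.2, 3.1, 7.1]
max_reach = 4.5 + 5.3 + 11.2 + 3.1 + 7.1 = 31.2
L_max = max([4.5, 5.3, 11.2, 3.1, 7.1]) = 11.2
S (sum of others) = 31.2 - 11.2 = 20
min_reach = max(0, 11.2 - 20) = max(0, -8.8) = 0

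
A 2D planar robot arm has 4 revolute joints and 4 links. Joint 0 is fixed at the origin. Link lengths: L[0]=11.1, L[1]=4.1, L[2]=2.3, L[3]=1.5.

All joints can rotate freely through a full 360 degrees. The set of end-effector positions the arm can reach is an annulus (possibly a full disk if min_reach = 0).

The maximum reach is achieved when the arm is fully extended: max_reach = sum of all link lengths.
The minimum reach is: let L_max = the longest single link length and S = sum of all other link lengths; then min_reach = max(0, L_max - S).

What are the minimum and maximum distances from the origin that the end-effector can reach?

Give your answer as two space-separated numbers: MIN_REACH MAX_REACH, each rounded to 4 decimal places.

Link lengths: [11.1, 4.1, 2.3, 1.5]
max_reach = 11.1 + 4.1 + 2.3 + 1.5 = 19
L_max = max([11.1, 4.1, 2.3, 1.5]) = 11.1
S (sum of others) = 19 - 11.1 = 7.9
min_reach = max(0, 11.1 - 7.9) = max(0, 3.2) = 3.2

Answer: 3.2000 19.0000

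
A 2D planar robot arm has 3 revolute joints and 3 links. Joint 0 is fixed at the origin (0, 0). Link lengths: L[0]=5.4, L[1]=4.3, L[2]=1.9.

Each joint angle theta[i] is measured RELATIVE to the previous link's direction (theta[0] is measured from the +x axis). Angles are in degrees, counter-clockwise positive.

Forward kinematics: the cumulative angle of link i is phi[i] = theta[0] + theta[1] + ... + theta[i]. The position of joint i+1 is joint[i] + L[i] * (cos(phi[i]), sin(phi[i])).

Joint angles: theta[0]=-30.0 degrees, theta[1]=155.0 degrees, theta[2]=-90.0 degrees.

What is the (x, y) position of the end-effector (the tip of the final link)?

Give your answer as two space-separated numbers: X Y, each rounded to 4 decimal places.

joint[0] = (0.0000, 0.0000)  (base)
link 0: phi[0] = -30 = -30 deg
  cos(-30 deg) = 0.8660, sin(-30 deg) = -0.5000
  joint[1] = (0.0000, 0.0000) + 5.4 * (0.8660, -0.5000) = (0.0000 + 4.6765, 0.0000 + -2.7000) = (4.6765, -2.7000)
link 1: phi[1] = -30 + 155 = 125 deg
  cos(125 deg) = -0.5736, sin(125 deg) = 0.8192
  joint[2] = (4.6765, -2.7000) + 4.3 * (-0.5736, 0.8192) = (4.6765 + -2.4664, -2.7000 + 3.5224) = (2.2102, 0.8224)
link 2: phi[2] = -30 + 155 + -90 = 35 deg
  cos(35 deg) = 0.8192, sin(35 deg) = 0.5736
  joint[3] = (2.2102, 0.8224) + 1.9 * (0.8192, 0.5736) = (2.2102 + 1.5564, 0.8224 + 1.0898) = (3.7665, 1.9121)
End effector: (3.7665, 1.9121)

Answer: 3.7665 1.9121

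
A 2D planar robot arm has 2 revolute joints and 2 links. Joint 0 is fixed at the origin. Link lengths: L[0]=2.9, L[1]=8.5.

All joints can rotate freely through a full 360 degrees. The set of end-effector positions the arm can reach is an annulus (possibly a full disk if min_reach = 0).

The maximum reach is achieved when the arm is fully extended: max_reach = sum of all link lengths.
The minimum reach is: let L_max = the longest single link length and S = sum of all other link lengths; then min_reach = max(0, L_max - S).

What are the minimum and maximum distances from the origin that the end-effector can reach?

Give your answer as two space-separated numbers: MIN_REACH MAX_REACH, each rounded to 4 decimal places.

Link lengths: [2.9, 8.5]
max_reach = 2.9 + 8.5 = 11.4
L_max = max([2.9, 8.5]) = 8.5
S (sum of others) = 11.4 - 8.5 = 2.9
min_reach = max(0, 8.5 - 2.9) = max(0, 5.6) = 5.6

Answer: 5.6000 11.4000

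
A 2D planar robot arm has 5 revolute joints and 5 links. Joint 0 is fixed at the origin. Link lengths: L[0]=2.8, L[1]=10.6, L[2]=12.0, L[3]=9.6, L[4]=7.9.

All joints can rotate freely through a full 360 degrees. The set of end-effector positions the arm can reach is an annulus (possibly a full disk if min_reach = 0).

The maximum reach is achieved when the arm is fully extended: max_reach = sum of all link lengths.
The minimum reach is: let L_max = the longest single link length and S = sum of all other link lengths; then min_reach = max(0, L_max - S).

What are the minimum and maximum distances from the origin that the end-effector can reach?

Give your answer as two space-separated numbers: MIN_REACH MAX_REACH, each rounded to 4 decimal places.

Answer: 0.0000 42.9000

Derivation:
Link lengths: [2.8, 10.6, 12.0, 9.6, 7.9]
max_reach = 2.8 + 10.6 + 12 + 9.6 + 7.9 = 42.9
L_max = max([2.8, 10.6, 12.0, 9.6, 7.9]) = 12
S (sum of others) = 42.9 - 12 = 30.9
min_reach = max(0, 12 - 30.9) = max(0, -18.9) = 0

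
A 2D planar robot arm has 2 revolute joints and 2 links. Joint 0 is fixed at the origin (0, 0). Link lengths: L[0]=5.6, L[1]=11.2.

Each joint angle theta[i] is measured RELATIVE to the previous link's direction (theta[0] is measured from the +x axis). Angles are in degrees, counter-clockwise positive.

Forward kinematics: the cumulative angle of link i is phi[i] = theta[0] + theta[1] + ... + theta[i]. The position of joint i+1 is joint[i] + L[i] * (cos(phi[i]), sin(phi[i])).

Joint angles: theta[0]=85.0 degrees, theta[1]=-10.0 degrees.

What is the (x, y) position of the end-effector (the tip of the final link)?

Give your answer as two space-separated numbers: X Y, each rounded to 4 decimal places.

Answer: 3.3868 16.3971

Derivation:
joint[0] = (0.0000, 0.0000)  (base)
link 0: phi[0] = 85 = 85 deg
  cos(85 deg) = 0.0872, sin(85 deg) = 0.9962
  joint[1] = (0.0000, 0.0000) + 5.6 * (0.0872, 0.9962) = (0.0000 + 0.4881, 0.0000 + 5.5787) = (0.4881, 5.5787)
link 1: phi[1] = 85 + -10 = 75 deg
  cos(75 deg) = 0.2588, sin(75 deg) = 0.9659
  joint[2] = (0.4881, 5.5787) + 11.2 * (0.2588, 0.9659) = (0.4881 + 2.8988, 5.5787 + 10.8184) = (3.3868, 16.3971)
End effector: (3.3868, 16.3971)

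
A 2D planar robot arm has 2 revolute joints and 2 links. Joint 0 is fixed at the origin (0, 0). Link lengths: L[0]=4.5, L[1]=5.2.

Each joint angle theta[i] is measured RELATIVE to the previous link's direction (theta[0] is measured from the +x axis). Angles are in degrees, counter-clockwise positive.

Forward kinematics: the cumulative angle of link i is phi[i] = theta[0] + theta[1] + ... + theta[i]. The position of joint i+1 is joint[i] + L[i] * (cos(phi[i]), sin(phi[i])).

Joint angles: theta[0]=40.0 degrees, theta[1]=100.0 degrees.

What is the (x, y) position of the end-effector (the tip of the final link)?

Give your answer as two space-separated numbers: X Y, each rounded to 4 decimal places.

Answer: -0.5362 6.2350

Derivation:
joint[0] = (0.0000, 0.0000)  (base)
link 0: phi[0] = 40 = 40 deg
  cos(40 deg) = 0.7660, sin(40 deg) = 0.6428
  joint[1] = (0.0000, 0.0000) + 4.5 * (0.7660, 0.6428) = (0.0000 + 3.4472, 0.0000 + 2.8925) = (3.4472, 2.8925)
link 1: phi[1] = 40 + 100 = 140 deg
  cos(140 deg) = -0.7660, sin(140 deg) = 0.6428
  joint[2] = (3.4472, 2.8925) + 5.2 * (-0.7660, 0.6428) = (3.4472 + -3.9834, 2.8925 + 3.3425) = (-0.5362, 6.2350)
End effector: (-0.5362, 6.2350)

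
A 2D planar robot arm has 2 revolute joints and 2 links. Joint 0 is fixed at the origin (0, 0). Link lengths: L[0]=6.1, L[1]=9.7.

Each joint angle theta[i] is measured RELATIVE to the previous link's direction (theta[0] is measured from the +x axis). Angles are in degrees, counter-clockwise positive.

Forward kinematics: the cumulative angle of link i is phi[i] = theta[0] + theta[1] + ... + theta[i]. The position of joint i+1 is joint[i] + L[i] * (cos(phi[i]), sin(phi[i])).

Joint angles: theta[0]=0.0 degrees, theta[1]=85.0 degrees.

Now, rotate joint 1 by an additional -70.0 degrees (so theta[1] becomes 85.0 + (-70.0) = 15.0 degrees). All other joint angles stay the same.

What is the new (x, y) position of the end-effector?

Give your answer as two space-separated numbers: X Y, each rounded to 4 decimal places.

Answer: 15.4695 2.5105

Derivation:
joint[0] = (0.0000, 0.0000)  (base)
link 0: phi[0] = 0 = 0 deg
  cos(0 deg) = 1.0000, sin(0 deg) = 0.0000
  joint[1] = (0.0000, 0.0000) + 6.1 * (1.0000, 0.0000) = (0.0000 + 6.1000, 0.0000 + 0.0000) = (6.1000, 0.0000)
link 1: phi[1] = 0 + 15 = 15 deg
  cos(15 deg) = 0.9659, sin(15 deg) = 0.2588
  joint[2] = (6.1000, 0.0000) + 9.7 * (0.9659, 0.2588) = (6.1000 + 9.3695, 0.0000 + 2.5105) = (15.4695, 2.5105)
End effector: (15.4695, 2.5105)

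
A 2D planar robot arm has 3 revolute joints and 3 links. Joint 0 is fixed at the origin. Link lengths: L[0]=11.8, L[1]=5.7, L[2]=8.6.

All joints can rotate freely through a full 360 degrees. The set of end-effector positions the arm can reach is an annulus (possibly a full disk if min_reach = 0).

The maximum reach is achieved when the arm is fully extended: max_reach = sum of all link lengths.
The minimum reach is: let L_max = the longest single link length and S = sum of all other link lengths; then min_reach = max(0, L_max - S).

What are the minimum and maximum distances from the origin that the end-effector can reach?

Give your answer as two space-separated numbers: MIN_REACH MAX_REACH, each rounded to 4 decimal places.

Answer: 0.0000 26.1000

Derivation:
Link lengths: [11.8, 5.7, 8.6]
max_reach = 11.8 + 5.7 + 8.6 = 26.1
L_max = max([11.8, 5.7, 8.6]) = 11.8
S (sum of others) = 26.1 - 11.8 = 14.3
min_reach = max(0, 11.8 - 14.3) = max(0, -2.5) = 0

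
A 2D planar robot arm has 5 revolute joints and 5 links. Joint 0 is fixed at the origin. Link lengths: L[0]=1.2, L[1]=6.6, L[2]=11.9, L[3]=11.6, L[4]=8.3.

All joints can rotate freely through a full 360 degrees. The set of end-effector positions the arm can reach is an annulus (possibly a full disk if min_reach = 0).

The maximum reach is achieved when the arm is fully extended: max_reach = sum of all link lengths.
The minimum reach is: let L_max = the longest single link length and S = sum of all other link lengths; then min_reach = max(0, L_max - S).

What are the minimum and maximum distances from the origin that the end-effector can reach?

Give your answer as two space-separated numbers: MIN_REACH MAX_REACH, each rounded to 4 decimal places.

Link lengths: [1.2, 6.6, 11.9, 11.6, 8.3]
max_reach = 1.2 + 6.6 + 11.9 + 11.6 + 8.3 = 39.6
L_max = max([1.2, 6.6, 11.9, 11.6, 8.3]) = 11.9
S (sum of others) = 39.6 - 11.9 = 27.7
min_reach = max(0, 11.9 - 27.7) = max(0, -15.8) = 0

Answer: 0.0000 39.6000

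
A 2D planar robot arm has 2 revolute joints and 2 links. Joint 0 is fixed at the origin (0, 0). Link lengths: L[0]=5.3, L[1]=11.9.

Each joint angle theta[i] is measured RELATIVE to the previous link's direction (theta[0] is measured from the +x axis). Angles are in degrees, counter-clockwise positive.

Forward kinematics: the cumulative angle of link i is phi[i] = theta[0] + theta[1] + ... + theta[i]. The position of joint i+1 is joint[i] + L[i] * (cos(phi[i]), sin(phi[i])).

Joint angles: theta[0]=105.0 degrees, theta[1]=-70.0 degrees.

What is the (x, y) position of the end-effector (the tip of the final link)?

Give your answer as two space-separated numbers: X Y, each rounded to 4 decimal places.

joint[0] = (0.0000, 0.0000)  (base)
link 0: phi[0] = 105 = 105 deg
  cos(105 deg) = -0.2588, sin(105 deg) = 0.9659
  joint[1] = (0.0000, 0.0000) + 5.3 * (-0.2588, 0.9659) = (0.0000 + -1.3717, 0.0000 + 5.1194) = (-1.3717, 5.1194)
link 1: phi[1] = 105 + -70 = 35 deg
  cos(35 deg) = 0.8192, sin(35 deg) = 0.5736
  joint[2] = (-1.3717, 5.1194) + 11.9 * (0.8192, 0.5736) = (-1.3717 + 9.7479, 5.1194 + 6.8256) = (8.3762, 11.9450)
End effector: (8.3762, 11.9450)

Answer: 8.3762 11.9450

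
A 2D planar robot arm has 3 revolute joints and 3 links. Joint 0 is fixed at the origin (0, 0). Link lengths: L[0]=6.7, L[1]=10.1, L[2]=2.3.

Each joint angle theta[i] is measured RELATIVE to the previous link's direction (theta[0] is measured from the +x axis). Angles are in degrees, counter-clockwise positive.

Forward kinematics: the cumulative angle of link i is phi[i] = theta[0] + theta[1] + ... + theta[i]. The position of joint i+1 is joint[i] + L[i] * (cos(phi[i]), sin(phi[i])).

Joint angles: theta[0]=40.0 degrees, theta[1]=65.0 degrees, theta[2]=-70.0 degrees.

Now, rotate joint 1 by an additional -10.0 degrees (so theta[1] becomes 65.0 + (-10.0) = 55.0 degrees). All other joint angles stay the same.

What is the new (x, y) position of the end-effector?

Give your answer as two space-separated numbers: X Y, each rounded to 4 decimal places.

Answer: 6.3367 15.3403

Derivation:
joint[0] = (0.0000, 0.0000)  (base)
link 0: phi[0] = 40 = 40 deg
  cos(40 deg) = 0.7660, sin(40 deg) = 0.6428
  joint[1] = (0.0000, 0.0000) + 6.7 * (0.7660, 0.6428) = (0.0000 + 5.1325, 0.0000 + 4.3067) = (5.1325, 4.3067)
link 1: phi[1] = 40 + 55 = 95 deg
  cos(95 deg) = -0.0872, sin(95 deg) = 0.9962
  joint[2] = (5.1325, 4.3067) + 10.1 * (-0.0872, 0.9962) = (5.1325 + -0.8803, 4.3067 + 10.0616) = (4.2522, 14.3682)
link 2: phi[2] = 40 + 55 + -70 = 25 deg
  cos(25 deg) = 0.9063, sin(25 deg) = 0.4226
  joint[3] = (4.2522, 14.3682) + 2.3 * (0.9063, 0.4226) = (4.2522 + 2.0845, 14.3682 + 0.9720) = (6.3367, 15.3403)
End effector: (6.3367, 15.3403)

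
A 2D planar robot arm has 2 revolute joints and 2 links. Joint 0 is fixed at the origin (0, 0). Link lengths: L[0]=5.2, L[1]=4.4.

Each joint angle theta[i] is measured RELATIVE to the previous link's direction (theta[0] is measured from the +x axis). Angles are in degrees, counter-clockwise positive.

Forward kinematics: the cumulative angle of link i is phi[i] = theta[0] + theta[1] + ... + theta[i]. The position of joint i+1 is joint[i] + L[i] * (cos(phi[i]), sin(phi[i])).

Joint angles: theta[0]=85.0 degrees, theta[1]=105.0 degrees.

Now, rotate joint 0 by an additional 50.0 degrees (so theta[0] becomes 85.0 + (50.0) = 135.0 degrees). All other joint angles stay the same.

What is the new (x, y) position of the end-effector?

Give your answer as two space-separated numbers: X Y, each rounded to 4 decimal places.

joint[0] = (0.0000, 0.0000)  (base)
link 0: phi[0] = 135 = 135 deg
  cos(135 deg) = -0.7071, sin(135 deg) = 0.7071
  joint[1] = (0.0000, 0.0000) + 5.2 * (-0.7071, 0.7071) = (0.0000 + -3.6770, 0.0000 + 3.6770) = (-3.6770, 3.6770)
link 1: phi[1] = 135 + 105 = 240 deg
  cos(240 deg) = -0.5000, sin(240 deg) = -0.8660
  joint[2] = (-3.6770, 3.6770) + 4.4 * (-0.5000, -0.8660) = (-3.6770 + -2.2000, 3.6770 + -3.8105) = (-5.8770, -0.1336)
End effector: (-5.8770, -0.1336)

Answer: -5.8770 -0.1336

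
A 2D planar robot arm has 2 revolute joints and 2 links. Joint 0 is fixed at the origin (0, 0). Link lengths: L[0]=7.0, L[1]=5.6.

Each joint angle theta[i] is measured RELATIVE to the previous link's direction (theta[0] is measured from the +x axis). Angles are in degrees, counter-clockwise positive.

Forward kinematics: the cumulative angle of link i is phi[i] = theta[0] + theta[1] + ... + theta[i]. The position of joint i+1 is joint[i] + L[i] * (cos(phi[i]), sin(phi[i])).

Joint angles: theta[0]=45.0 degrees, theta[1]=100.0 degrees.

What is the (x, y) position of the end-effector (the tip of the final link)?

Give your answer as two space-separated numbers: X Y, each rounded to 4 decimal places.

joint[0] = (0.0000, 0.0000)  (base)
link 0: phi[0] = 45 = 45 deg
  cos(45 deg) = 0.7071, sin(45 deg) = 0.7071
  joint[1] = (0.0000, 0.0000) + 7 * (0.7071, 0.7071) = (0.0000 + 4.9497, 0.0000 + 4.9497) = (4.9497, 4.9497)
link 1: phi[1] = 45 + 100 = 145 deg
  cos(145 deg) = -0.8192, sin(145 deg) = 0.5736
  joint[2] = (4.9497, 4.9497) + 5.6 * (-0.8192, 0.5736) = (4.9497 + -4.5873, 4.9497 + 3.2120) = (0.3625, 8.1618)
End effector: (0.3625, 8.1618)

Answer: 0.3625 8.1618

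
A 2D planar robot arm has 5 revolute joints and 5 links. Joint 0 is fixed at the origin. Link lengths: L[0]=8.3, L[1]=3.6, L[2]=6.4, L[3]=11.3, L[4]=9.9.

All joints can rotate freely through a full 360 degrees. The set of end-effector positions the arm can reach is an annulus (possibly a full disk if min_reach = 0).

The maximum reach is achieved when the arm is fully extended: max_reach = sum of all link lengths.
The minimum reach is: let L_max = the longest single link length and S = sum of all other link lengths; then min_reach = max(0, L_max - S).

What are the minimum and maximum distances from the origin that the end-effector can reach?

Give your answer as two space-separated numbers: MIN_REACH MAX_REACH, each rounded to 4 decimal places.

Answer: 0.0000 39.5000

Derivation:
Link lengths: [8.3, 3.6, 6.4, 11.3, 9.9]
max_reach = 8.3 + 3.6 + 6.4 + 11.3 + 9.9 = 39.5
L_max = max([8.3, 3.6, 6.4, 11.3, 9.9]) = 11.3
S (sum of others) = 39.5 - 11.3 = 28.2
min_reach = max(0, 11.3 - 28.2) = max(0, -16.9) = 0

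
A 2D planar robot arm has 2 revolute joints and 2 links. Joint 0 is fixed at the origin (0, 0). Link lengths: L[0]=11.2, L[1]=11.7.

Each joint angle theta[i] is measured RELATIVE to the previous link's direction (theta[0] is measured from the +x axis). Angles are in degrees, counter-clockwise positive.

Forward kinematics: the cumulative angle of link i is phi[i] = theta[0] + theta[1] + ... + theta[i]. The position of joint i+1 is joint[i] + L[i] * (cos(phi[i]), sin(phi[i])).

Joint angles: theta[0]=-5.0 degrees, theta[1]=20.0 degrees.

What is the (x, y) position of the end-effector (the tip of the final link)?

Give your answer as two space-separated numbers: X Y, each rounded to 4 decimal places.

joint[0] = (0.0000, 0.0000)  (base)
link 0: phi[0] = -5 = -5 deg
  cos(-5 deg) = 0.9962, sin(-5 deg) = -0.0872
  joint[1] = (0.0000, 0.0000) + 11.2 * (0.9962, -0.0872) = (0.0000 + 11.1574, 0.0000 + -0.9761) = (11.1574, -0.9761)
link 1: phi[1] = -5 + 20 = 15 deg
  cos(15 deg) = 0.9659, sin(15 deg) = 0.2588
  joint[2] = (11.1574, -0.9761) + 11.7 * (0.9659, 0.2588) = (11.1574 + 11.3013, -0.9761 + 3.0282) = (22.4587, 2.0520)
End effector: (22.4587, 2.0520)

Answer: 22.4587 2.0520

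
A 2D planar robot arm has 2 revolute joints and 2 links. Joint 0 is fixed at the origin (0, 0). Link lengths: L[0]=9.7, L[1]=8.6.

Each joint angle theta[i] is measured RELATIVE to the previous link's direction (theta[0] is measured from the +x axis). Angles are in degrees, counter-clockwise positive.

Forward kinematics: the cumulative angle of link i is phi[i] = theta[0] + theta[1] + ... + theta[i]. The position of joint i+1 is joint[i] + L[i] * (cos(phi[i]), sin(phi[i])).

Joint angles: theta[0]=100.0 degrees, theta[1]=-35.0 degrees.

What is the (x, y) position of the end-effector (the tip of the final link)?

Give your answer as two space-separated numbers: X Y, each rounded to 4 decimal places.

joint[0] = (0.0000, 0.0000)  (base)
link 0: phi[0] = 100 = 100 deg
  cos(100 deg) = -0.1736, sin(100 deg) = 0.9848
  joint[1] = (0.0000, 0.0000) + 9.7 * (-0.1736, 0.9848) = (0.0000 + -1.6844, 0.0000 + 9.5526) = (-1.6844, 9.5526)
link 1: phi[1] = 100 + -35 = 65 deg
  cos(65 deg) = 0.4226, sin(65 deg) = 0.9063
  joint[2] = (-1.6844, 9.5526) + 8.6 * (0.4226, 0.9063) = (-1.6844 + 3.6345, 9.5526 + 7.7942) = (1.9501, 17.3469)
End effector: (1.9501, 17.3469)

Answer: 1.9501 17.3469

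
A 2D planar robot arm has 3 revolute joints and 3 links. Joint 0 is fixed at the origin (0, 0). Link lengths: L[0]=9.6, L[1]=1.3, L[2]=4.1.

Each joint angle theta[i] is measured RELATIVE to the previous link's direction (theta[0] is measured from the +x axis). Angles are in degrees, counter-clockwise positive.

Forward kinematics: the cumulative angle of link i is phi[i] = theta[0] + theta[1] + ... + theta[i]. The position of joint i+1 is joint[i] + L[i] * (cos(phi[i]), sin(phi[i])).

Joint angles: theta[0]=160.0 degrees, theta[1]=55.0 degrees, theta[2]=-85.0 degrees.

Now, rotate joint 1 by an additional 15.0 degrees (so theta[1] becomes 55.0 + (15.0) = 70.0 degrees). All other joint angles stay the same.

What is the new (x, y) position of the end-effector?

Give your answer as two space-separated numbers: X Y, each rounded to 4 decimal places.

Answer: -13.2152 4.6392

Derivation:
joint[0] = (0.0000, 0.0000)  (base)
link 0: phi[0] = 160 = 160 deg
  cos(160 deg) = -0.9397, sin(160 deg) = 0.3420
  joint[1] = (0.0000, 0.0000) + 9.6 * (-0.9397, 0.3420) = (0.0000 + -9.0210, 0.0000 + 3.2834) = (-9.0210, 3.2834)
link 1: phi[1] = 160 + 70 = 230 deg
  cos(230 deg) = -0.6428, sin(230 deg) = -0.7660
  joint[2] = (-9.0210, 3.2834) + 1.3 * (-0.6428, -0.7660) = (-9.0210 + -0.8356, 3.2834 + -0.9959) = (-9.8567, 2.2875)
link 2: phi[2] = 160 + 70 + -85 = 145 deg
  cos(145 deg) = -0.8192, sin(145 deg) = 0.5736
  joint[3] = (-9.8567, 2.2875) + 4.1 * (-0.8192, 0.5736) = (-9.8567 + -3.3585, 2.2875 + 2.3517) = (-13.2152, 4.6392)
End effector: (-13.2152, 4.6392)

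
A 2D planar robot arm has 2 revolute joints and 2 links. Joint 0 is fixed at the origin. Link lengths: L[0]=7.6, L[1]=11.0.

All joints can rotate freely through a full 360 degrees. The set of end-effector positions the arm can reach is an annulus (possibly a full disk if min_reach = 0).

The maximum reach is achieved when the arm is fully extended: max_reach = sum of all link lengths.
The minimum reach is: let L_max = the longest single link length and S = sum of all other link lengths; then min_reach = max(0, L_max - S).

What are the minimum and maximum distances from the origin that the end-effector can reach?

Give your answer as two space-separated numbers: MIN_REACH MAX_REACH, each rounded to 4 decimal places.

Answer: 3.4000 18.6000

Derivation:
Link lengths: [7.6, 11.0]
max_reach = 7.6 + 11 = 18.6
L_max = max([7.6, 11.0]) = 11
S (sum of others) = 18.6 - 11 = 7.6
min_reach = max(0, 11 - 7.6) = max(0, 3.4) = 3.4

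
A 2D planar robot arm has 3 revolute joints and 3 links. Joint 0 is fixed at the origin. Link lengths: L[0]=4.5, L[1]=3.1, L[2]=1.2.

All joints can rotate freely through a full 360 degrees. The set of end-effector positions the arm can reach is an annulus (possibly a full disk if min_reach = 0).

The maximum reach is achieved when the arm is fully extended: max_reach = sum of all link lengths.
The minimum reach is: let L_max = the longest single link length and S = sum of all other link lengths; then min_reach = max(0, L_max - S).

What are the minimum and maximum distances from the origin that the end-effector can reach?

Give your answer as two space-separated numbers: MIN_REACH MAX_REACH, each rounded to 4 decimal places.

Link lengths: [4.5, 3.1, 1.2]
max_reach = 4.5 + 3.1 + 1.2 = 8.8
L_max = max([4.5, 3.1, 1.2]) = 4.5
S (sum of others) = 8.8 - 4.5 = 4.3
min_reach = max(0, 4.5 - 4.3) = max(0, 0.2) = 0.2

Answer: 0.2000 8.8000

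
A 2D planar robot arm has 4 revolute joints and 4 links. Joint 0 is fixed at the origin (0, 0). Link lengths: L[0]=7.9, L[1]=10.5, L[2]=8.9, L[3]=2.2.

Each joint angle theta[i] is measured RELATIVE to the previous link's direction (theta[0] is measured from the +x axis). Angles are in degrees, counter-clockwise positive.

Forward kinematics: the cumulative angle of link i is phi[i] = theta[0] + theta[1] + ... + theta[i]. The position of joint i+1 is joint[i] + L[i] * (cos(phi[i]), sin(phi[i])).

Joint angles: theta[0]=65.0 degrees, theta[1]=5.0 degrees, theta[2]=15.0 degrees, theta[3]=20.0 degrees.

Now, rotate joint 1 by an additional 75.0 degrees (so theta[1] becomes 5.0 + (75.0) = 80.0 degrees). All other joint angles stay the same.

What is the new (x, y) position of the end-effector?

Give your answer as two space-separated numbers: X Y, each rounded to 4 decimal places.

Answer: -15.8257 16.2264

Derivation:
joint[0] = (0.0000, 0.0000)  (base)
link 0: phi[0] = 65 = 65 deg
  cos(65 deg) = 0.4226, sin(65 deg) = 0.9063
  joint[1] = (0.0000, 0.0000) + 7.9 * (0.4226, 0.9063) = (0.0000 + 3.3387, 0.0000 + 7.1598) = (3.3387, 7.1598)
link 1: phi[1] = 65 + 80 = 145 deg
  cos(145 deg) = -0.8192, sin(145 deg) = 0.5736
  joint[2] = (3.3387, 7.1598) + 10.5 * (-0.8192, 0.5736) = (3.3387 + -8.6011, 7.1598 + 6.0226) = (-5.2624, 13.1824)
link 2: phi[2] = 65 + 80 + 15 = 160 deg
  cos(160 deg) = -0.9397, sin(160 deg) = 0.3420
  joint[3] = (-5.2624, 13.1824) + 8.9 * (-0.9397, 0.3420) = (-5.2624 + -8.3633, 13.1824 + 3.0440) = (-13.6257, 16.2264)
link 3: phi[3] = 65 + 80 + 15 + 20 = 180 deg
  cos(180 deg) = -1.0000, sin(180 deg) = 0.0000
  joint[4] = (-13.6257, 16.2264) + 2.2 * (-1.0000, 0.0000) = (-13.6257 + -2.2000, 16.2264 + 0.0000) = (-15.8257, 16.2264)
End effector: (-15.8257, 16.2264)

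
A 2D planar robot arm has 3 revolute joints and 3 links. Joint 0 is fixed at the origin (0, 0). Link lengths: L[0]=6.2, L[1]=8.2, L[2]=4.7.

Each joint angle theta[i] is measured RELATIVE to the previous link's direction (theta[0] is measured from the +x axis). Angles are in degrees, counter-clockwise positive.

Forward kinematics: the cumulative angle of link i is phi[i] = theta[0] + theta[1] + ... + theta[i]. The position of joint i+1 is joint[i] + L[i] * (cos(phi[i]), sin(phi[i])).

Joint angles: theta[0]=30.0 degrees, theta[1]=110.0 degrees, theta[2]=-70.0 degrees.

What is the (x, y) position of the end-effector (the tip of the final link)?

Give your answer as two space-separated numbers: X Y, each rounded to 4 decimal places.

joint[0] = (0.0000, 0.0000)  (base)
link 0: phi[0] = 30 = 30 deg
  cos(30 deg) = 0.8660, sin(30 deg) = 0.5000
  joint[1] = (0.0000, 0.0000) + 6.2 * (0.8660, 0.5000) = (0.0000 + 5.3694, 0.0000 + 3.1000) = (5.3694, 3.1000)
link 1: phi[1] = 30 + 110 = 140 deg
  cos(140 deg) = -0.7660, sin(140 deg) = 0.6428
  joint[2] = (5.3694, 3.1000) + 8.2 * (-0.7660, 0.6428) = (5.3694 + -6.2816, 3.1000 + 5.2709) = (-0.9122, 8.3709)
link 2: phi[2] = 30 + 110 + -70 = 70 deg
  cos(70 deg) = 0.3420, sin(70 deg) = 0.9397
  joint[3] = (-0.9122, 8.3709) + 4.7 * (0.3420, 0.9397) = (-0.9122 + 1.6075, 8.3709 + 4.4166) = (0.6953, 12.7874)
End effector: (0.6953, 12.7874)

Answer: 0.6953 12.7874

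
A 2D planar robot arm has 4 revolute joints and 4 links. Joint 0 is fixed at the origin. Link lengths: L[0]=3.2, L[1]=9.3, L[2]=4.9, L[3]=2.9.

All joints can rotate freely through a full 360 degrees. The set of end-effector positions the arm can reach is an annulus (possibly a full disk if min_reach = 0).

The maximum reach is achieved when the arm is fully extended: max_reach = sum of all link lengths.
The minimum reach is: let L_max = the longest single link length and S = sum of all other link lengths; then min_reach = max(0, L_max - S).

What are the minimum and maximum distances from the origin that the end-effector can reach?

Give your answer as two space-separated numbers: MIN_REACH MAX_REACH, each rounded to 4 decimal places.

Link lengths: [3.2, 9.3, 4.9, 2.9]
max_reach = 3.2 + 9.3 + 4.9 + 2.9 = 20.3
L_max = max([3.2, 9.3, 4.9, 2.9]) = 9.3
S (sum of others) = 20.3 - 9.3 = 11
min_reach = max(0, 9.3 - 11) = max(0, -1.7) = 0

Answer: 0.0000 20.3000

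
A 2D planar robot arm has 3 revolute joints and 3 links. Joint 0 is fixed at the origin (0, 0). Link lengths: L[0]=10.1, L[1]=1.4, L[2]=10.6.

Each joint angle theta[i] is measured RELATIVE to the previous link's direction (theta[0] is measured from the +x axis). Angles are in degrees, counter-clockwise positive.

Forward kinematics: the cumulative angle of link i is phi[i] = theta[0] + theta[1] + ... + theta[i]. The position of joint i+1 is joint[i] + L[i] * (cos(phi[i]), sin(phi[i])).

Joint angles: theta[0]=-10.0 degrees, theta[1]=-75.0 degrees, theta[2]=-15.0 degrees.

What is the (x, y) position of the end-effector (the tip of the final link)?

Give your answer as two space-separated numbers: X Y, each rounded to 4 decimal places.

Answer: 8.2279 -13.5875

Derivation:
joint[0] = (0.0000, 0.0000)  (base)
link 0: phi[0] = -10 = -10 deg
  cos(-10 deg) = 0.9848, sin(-10 deg) = -0.1736
  joint[1] = (0.0000, 0.0000) + 10.1 * (0.9848, -0.1736) = (0.0000 + 9.9466, 0.0000 + -1.7538) = (9.9466, -1.7538)
link 1: phi[1] = -10 + -75 = -85 deg
  cos(-85 deg) = 0.0872, sin(-85 deg) = -0.9962
  joint[2] = (9.9466, -1.7538) + 1.4 * (0.0872, -0.9962) = (9.9466 + 0.1220, -1.7538 + -1.3947) = (10.0686, -3.1485)
link 2: phi[2] = -10 + -75 + -15 = -100 deg
  cos(-100 deg) = -0.1736, sin(-100 deg) = -0.9848
  joint[3] = (10.0686, -3.1485) + 10.6 * (-0.1736, -0.9848) = (10.0686 + -1.8407, -3.1485 + -10.4390) = (8.2279, -13.5875)
End effector: (8.2279, -13.5875)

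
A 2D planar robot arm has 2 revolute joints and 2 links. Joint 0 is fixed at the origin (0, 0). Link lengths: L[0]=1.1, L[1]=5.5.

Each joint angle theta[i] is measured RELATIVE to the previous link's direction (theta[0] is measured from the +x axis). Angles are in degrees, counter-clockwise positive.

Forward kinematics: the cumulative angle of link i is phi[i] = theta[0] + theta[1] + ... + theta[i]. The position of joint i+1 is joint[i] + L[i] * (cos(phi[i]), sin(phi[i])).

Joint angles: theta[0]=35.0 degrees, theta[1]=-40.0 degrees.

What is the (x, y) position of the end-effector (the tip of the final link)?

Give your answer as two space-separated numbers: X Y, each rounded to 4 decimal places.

Answer: 6.3801 0.1516

Derivation:
joint[0] = (0.0000, 0.0000)  (base)
link 0: phi[0] = 35 = 35 deg
  cos(35 deg) = 0.8192, sin(35 deg) = 0.5736
  joint[1] = (0.0000, 0.0000) + 1.1 * (0.8192, 0.5736) = (0.0000 + 0.9011, 0.0000 + 0.6309) = (0.9011, 0.6309)
link 1: phi[1] = 35 + -40 = -5 deg
  cos(-5 deg) = 0.9962, sin(-5 deg) = -0.0872
  joint[2] = (0.9011, 0.6309) + 5.5 * (0.9962, -0.0872) = (0.9011 + 5.4791, 0.6309 + -0.4794) = (6.3801, 0.1516)
End effector: (6.3801, 0.1516)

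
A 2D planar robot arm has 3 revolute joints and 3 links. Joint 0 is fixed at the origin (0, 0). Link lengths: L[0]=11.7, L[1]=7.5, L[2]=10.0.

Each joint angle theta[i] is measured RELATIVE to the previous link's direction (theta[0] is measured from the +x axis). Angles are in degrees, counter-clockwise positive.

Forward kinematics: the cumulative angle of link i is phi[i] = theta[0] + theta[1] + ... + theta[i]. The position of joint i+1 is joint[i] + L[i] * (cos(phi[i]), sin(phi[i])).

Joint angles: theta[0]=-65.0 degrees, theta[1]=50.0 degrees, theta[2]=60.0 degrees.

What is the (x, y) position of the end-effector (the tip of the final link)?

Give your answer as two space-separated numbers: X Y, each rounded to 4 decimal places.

Answer: 19.2601 -5.4739

Derivation:
joint[0] = (0.0000, 0.0000)  (base)
link 0: phi[0] = -65 = -65 deg
  cos(-65 deg) = 0.4226, sin(-65 deg) = -0.9063
  joint[1] = (0.0000, 0.0000) + 11.7 * (0.4226, -0.9063) = (0.0000 + 4.9446, 0.0000 + -10.6038) = (4.9446, -10.6038)
link 1: phi[1] = -65 + 50 = -15 deg
  cos(-15 deg) = 0.9659, sin(-15 deg) = -0.2588
  joint[2] = (4.9446, -10.6038) + 7.5 * (0.9659, -0.2588) = (4.9446 + 7.2444, -10.6038 + -1.9411) = (12.1891, -12.5449)
link 2: phi[2] = -65 + 50 + 60 = 45 deg
  cos(45 deg) = 0.7071, sin(45 deg) = 0.7071
  joint[3] = (12.1891, -12.5449) + 10 * (0.7071, 0.7071) = (12.1891 + 7.0711, -12.5449 + 7.0711) = (19.2601, -5.4739)
End effector: (19.2601, -5.4739)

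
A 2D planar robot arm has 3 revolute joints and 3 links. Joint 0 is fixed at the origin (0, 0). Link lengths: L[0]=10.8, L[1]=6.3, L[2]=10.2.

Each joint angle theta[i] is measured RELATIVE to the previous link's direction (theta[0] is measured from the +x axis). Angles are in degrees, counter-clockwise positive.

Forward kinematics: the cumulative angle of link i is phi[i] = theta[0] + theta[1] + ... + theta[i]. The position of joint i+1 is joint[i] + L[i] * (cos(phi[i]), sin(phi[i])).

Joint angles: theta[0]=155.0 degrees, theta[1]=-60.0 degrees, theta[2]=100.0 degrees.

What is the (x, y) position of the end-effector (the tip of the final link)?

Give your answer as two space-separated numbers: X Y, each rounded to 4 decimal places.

joint[0] = (0.0000, 0.0000)  (base)
link 0: phi[0] = 155 = 155 deg
  cos(155 deg) = -0.9063, sin(155 deg) = 0.4226
  joint[1] = (0.0000, 0.0000) + 10.8 * (-0.9063, 0.4226) = (0.0000 + -9.7881, 0.0000 + 4.5643) = (-9.7881, 4.5643)
link 1: phi[1] = 155 + -60 = 95 deg
  cos(95 deg) = -0.0872, sin(95 deg) = 0.9962
  joint[2] = (-9.7881, 4.5643) + 6.3 * (-0.0872, 0.9962) = (-9.7881 + -0.5491, 4.5643 + 6.2760) = (-10.3372, 10.8403)
link 2: phi[2] = 155 + -60 + 100 = 195 deg
  cos(195 deg) = -0.9659, sin(195 deg) = -0.2588
  joint[3] = (-10.3372, 10.8403) + 10.2 * (-0.9659, -0.2588) = (-10.3372 + -9.8524, 10.8403 + -2.6400) = (-20.1896, 8.2003)
End effector: (-20.1896, 8.2003)

Answer: -20.1896 8.2003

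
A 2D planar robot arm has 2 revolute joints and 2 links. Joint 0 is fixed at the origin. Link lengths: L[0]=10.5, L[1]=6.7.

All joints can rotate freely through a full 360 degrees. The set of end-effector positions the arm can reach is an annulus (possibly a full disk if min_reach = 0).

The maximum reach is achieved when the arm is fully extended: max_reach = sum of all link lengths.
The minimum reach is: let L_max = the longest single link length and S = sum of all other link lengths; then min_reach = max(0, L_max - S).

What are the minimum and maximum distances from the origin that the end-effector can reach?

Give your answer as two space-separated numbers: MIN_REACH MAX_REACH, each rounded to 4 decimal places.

Link lengths: [10.5, 6.7]
max_reach = 10.5 + 6.7 = 17.2
L_max = max([10.5, 6.7]) = 10.5
S (sum of others) = 17.2 - 10.5 = 6.7
min_reach = max(0, 10.5 - 6.7) = max(0, 3.8) = 3.8

Answer: 3.8000 17.2000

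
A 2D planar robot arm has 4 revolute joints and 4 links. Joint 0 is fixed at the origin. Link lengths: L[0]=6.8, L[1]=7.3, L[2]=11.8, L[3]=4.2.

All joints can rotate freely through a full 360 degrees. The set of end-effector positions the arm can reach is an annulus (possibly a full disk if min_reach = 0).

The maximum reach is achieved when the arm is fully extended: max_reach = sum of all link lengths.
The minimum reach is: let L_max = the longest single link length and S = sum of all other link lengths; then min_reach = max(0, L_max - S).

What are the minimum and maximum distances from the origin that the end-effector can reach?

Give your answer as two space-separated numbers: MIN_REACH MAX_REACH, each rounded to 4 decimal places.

Link lengths: [6.8, 7.3, 11.8, 4.2]
max_reach = 6.8 + 7.3 + 11.8 + 4.2 = 30.1
L_max = max([6.8, 7.3, 11.8, 4.2]) = 11.8
S (sum of others) = 30.1 - 11.8 = 18.3
min_reach = max(0, 11.8 - 18.3) = max(0, -6.5) = 0

Answer: 0.0000 30.1000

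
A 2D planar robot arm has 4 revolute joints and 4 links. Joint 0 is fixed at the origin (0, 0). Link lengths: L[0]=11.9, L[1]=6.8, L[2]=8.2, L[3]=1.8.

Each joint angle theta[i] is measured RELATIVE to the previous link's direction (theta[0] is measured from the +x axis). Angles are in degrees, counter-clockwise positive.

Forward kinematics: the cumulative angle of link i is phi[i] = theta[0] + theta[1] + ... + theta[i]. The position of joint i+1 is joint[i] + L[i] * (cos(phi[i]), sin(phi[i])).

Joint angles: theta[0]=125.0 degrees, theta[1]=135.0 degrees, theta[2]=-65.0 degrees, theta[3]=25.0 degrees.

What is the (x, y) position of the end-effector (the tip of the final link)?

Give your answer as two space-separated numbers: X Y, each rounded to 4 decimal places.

Answer: -17.3058 -0.2281

Derivation:
joint[0] = (0.0000, 0.0000)  (base)
link 0: phi[0] = 125 = 125 deg
  cos(125 deg) = -0.5736, sin(125 deg) = 0.8192
  joint[1] = (0.0000, 0.0000) + 11.9 * (-0.5736, 0.8192) = (0.0000 + -6.8256, 0.0000 + 9.7479) = (-6.8256, 9.7479)
link 1: phi[1] = 125 + 135 = 260 deg
  cos(260 deg) = -0.1736, sin(260 deg) = -0.9848
  joint[2] = (-6.8256, 9.7479) + 6.8 * (-0.1736, -0.9848) = (-6.8256 + -1.1808, 9.7479 + -6.6967) = (-8.0064, 3.0512)
link 2: phi[2] = 125 + 135 + -65 = 195 deg
  cos(195 deg) = -0.9659, sin(195 deg) = -0.2588
  joint[3] = (-8.0064, 3.0512) + 8.2 * (-0.9659, -0.2588) = (-8.0064 + -7.9206, 3.0512 + -2.1223) = (-15.9270, 0.9289)
link 3: phi[3] = 125 + 135 + -65 + 25 = 220 deg
  cos(220 deg) = -0.7660, sin(220 deg) = -0.6428
  joint[4] = (-15.9270, 0.9289) + 1.8 * (-0.7660, -0.6428) = (-15.9270 + -1.3789, 0.9289 + -1.1570) = (-17.3058, -0.2281)
End effector: (-17.3058, -0.2281)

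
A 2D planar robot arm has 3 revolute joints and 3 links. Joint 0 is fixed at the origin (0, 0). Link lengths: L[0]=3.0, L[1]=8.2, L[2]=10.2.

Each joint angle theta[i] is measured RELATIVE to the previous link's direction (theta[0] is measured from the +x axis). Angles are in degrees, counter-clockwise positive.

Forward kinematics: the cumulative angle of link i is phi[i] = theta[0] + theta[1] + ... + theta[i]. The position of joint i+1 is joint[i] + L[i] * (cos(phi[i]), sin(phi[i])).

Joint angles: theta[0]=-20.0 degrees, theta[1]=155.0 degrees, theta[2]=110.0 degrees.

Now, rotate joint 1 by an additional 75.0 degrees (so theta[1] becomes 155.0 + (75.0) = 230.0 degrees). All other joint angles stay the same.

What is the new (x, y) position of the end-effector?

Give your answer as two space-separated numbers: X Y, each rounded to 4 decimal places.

joint[0] = (0.0000, 0.0000)  (base)
link 0: phi[0] = -20 = -20 deg
  cos(-20 deg) = 0.9397, sin(-20 deg) = -0.3420
  joint[1] = (0.0000, 0.0000) + 3 * (0.9397, -0.3420) = (0.0000 + 2.8191, 0.0000 + -1.0261) = (2.8191, -1.0261)
link 1: phi[1] = -20 + 230 = 210 deg
  cos(210 deg) = -0.8660, sin(210 deg) = -0.5000
  joint[2] = (2.8191, -1.0261) + 8.2 * (-0.8660, -0.5000) = (2.8191 + -7.1014, -1.0261 + -4.1000) = (-4.2823, -5.1261)
link 2: phi[2] = -20 + 230 + 110 = 320 deg
  cos(320 deg) = 0.7660, sin(320 deg) = -0.6428
  joint[3] = (-4.2823, -5.1261) + 10.2 * (0.7660, -0.6428) = (-4.2823 + 7.8137, -5.1261 + -6.5564) = (3.5313, -11.6825)
End effector: (3.5313, -11.6825)

Answer: 3.5313 -11.6825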